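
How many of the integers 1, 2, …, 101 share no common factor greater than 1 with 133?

82

133 = 7·19. Inclusion–exclusion on these primes:
101 − ⌊101/7⌋ − ⌊101/19⌋ + ⌊101/133⌋ = 82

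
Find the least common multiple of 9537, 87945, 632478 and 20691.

lcm(9537, 87945) = 9537·87945/gcd = 838731465/33 = 25416105
lcm(25416105, 632478) = 25416105·632478/gcd = 16075127258190/33 = 487125068430
lcm(487125068430, 20691) = 487125068430·20691/gcd = 10079104790885130/33 = 305427417905610

305427417905610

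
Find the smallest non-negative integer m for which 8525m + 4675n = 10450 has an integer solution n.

Euclid: 8525 = 1·4675 + 3850; 4675 = 1·3850 + 825; 3850 = 4·825 + 550; 825 = 1·550 + 275; 550 = 2·275 + 0 → gcd = 275; 10450 = 275·38.
Back-substitution yields 8525·(-6) + 4675·(11) = 275, so one solution is m = -6·38 = -228, n = 11·38 = 418.
Solutions in m differ by 4675/275 = 17; the one in [0, 17) is -228 mod 17 = 10.

10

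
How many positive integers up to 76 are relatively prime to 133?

62

133 = 7·19. Inclusion–exclusion on these primes:
76 − ⌊76/7⌋ − ⌊76/19⌋ + ⌊76/133⌋ = 62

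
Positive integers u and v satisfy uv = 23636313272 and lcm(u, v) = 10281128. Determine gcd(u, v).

2299

From gcd × lcm = uv: gcd = 23636313272 / 10281128 = 2299.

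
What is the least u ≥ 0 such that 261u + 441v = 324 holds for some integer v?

8

gcd(261, 441) = 9 (Euclid: 441 = 1·261 + 180; 261 = 1·180 + 81; 180 = 2·81 + 18; 81 = 4·18 + 9; 18 = 2·9 + 0), and 9 | 324.
Extended Euclid: 261·(22) + 441·(-13) = 9. Scale by 36: u₀ = 792.
General solution u = u₀ + 49t; reducing mod 49 gives u = 8 (and v = -4).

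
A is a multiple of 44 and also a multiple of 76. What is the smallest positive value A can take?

gcd first: 76 = 1·44 + 32; 44 = 1·32 + 12; 32 = 2·12 + 8; 12 = 1·8 + 4; 8 = 2·4 + 0 → gcd = 4
lcm = 44·76/gcd = 3344/4 = 836

836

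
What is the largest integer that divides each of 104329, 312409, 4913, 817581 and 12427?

gcd(104329, 312409): 312409 = 2·104329 + 103751; 104329 = 1·103751 + 578; 103751 = 179·578 + 289; 578 = 2·289 + 0 → 289
gcd(289, 4913): 4913 = 17·289 + 0 → 289
gcd(289, 817581): 817581 = 2829·289 + 0 → 289
gcd(289, 12427): 12427 = 43·289 + 0 → 289

289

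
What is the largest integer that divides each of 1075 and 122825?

Euclid: 122825 = 114·1075 + 275; 1075 = 3·275 + 250; 275 = 1·250 + 25; 250 = 10·25 + 0. Last nonzero remainder: 25.

25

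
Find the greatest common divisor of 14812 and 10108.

28

Euclid: 14812 = 1·10108 + 4704; 10108 = 2·4704 + 700; 4704 = 6·700 + 504; 700 = 1·504 + 196; 504 = 2·196 + 112; 196 = 1·112 + 84; 112 = 1·84 + 28; 84 = 3·28 + 0. Last nonzero remainder: 28.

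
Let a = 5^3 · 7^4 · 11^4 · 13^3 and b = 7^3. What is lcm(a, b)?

9653903884625

max exponent per prime: 5^3 · 7^4 · 11^4 · 13^3 = 9653903884625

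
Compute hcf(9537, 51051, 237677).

gcd(9537, 51051): 51051 = 5·9537 + 3366; 9537 = 2·3366 + 2805; 3366 = 1·2805 + 561; 2805 = 5·561 + 0 → 561
gcd(561, 237677): 237677 = 423·561 + 374; 561 = 1·374 + 187; 374 = 2·187 + 0 → 187

187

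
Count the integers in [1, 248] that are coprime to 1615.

176

Prime factors of 1615: 5, 17, 19. Count integers ≤ 248 divisible by none of them.
By inclusion–exclusion: 248 − ⌊248/5⌋ − ⌊248/17⌋ − ⌊248/19⌋ + ⌊248/85⌋ + ⌊248/95⌋ + ⌊248/323⌋ − ⌊248/1615⌋ = 176.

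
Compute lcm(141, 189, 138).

408618

141 = 3 · 47; 189 = 3³ · 7; 138 = 2 · 3 · 23
lcm takes max exponent of each prime: 2 · 3³ · 7 · 23 · 47 = 408618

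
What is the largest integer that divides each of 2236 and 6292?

52

2236 = 2² · 13 · 43
6292 = 2² · 11² · 13
Common: 2² · 13 = 52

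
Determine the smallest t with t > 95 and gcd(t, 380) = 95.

Multiples of 95 above 95: 95·2, 95·3, … . Need the cofactor coprime to 380/95 = 4.
Checking s = 2, 3, … the first with gcd(s, 4) = 1 is s = 3, giving 285.

285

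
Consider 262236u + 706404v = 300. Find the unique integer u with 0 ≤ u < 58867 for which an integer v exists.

gcd(262236, 706404) = 12 (Euclid: 706404 = 2·262236 + 181932; 262236 = 1·181932 + 80304; 181932 = 2·80304 + 21324; 80304 = 3·21324 + 16332; 21324 = 1·16332 + 4992; 16332 = 3·4992 + 1356; 4992 = 3·1356 + 924; 1356 = 1·924 + 432; 924 = 2·432 + 60; 432 = 7·60 + 12; 60 = 5·12 + 0), and 12 | 300.
Extended Euclid: 262236·(11462) + 706404·(-4255) = 12. Scale by 25: u₀ = 286550.
General solution u = u₀ + 58867t; reducing mod 58867 gives u = 51082 (and v = -18963).

51082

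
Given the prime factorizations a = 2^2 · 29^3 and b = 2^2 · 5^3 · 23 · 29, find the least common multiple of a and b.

280473500

max exponent per prime: 2^2 · 5^3 · 23 · 29^3 = 280473500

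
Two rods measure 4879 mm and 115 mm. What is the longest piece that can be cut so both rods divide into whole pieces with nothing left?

1

Euclid: 4879 = 42·115 + 49; 115 = 2·49 + 17; 49 = 2·17 + 15; 17 = 1·15 + 2; 15 = 7·2 + 1; 2 = 2·1 + 0. Last nonzero remainder: 1.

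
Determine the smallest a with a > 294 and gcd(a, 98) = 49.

343

98 = 49·2. Any a with gcd(a, 98) = 49 is a multiple of 49, say 49s, with s coprime to 2.
Need s > 294/49, so s ≥ 7. First s ≥ 7 with gcd(s, 2) = 1 is s = 7. Thus a = 49·7 = 343.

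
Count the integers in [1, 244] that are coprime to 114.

Prime factors of 114: 2, 3, 19. Count integers ≤ 244 divisible by none of them.
By inclusion–exclusion: 244 − ⌊244/2⌋ − ⌊244/3⌋ − ⌊244/19⌋ + ⌊244/6⌋ + ⌊244/38⌋ + ⌊244/57⌋ − ⌊244/114⌋ = 77.

77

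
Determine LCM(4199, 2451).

gcd first: 4199 = 1·2451 + 1748; 2451 = 1·1748 + 703; 1748 = 2·703 + 342; 703 = 2·342 + 19; 342 = 18·19 + 0 → gcd = 19
lcm = 4199·2451/gcd = 10291749/19 = 541671

541671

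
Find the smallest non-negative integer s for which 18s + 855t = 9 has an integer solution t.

Reduce mod 855: 18s ≡ 9 (mod 855). With g = gcd(18, 855) = 9 dividing 9, divide through: 2s ≡ 1 (mod 95).
Since gcd(2, 95) = 1, s ≡ 1·(2)⁻¹ ≡ 48 (mod 95). Smallest non-negative: 48.

48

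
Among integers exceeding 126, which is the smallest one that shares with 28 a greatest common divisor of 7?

Multiples of 7 above 126: 7·19, 7·20, … . Need the cofactor coprime to 28/7 = 4.
Checking s = 19, 20, … the first with gcd(s, 4) = 1 is s = 19, giving 133.

133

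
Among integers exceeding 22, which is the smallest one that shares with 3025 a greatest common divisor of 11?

3025 = 11·275. Any a with gcd(a, 3025) = 11 is a multiple of 11, say 11s, with s coprime to 275.
Need s > 22/11, so s ≥ 3. First s ≥ 3 with gcd(s, 275) = 1 is s = 3. Thus a = 11·3 = 33.

33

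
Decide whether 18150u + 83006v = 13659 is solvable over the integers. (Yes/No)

gcd(18150, 83006): 83006 = 4·18150 + 10406; 18150 = 1·10406 + 7744; 10406 = 1·7744 + 2662; 7744 = 2·2662 + 2420; 2662 = 1·2420 + 242; 2420 = 10·242 + 0 → 242
242 does not divide 13659, so a solution does not exist.

No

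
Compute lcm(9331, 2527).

3368491

9331 = 7 · 31 · 43; 2527 = 7 · 19²
max exponents: 7 · 19² · 31 · 43 = 3368491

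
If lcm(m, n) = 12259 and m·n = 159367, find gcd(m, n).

From gcd × lcm = mn: gcd = 159367 / 12259 = 13.

13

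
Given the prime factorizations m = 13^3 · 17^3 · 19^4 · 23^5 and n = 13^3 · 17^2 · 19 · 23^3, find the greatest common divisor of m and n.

146779366409

min exponent per shared prime: 13^3 · 17^2 · 19 · 23^3 = 146779366409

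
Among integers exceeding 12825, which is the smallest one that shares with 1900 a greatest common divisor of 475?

1900 = 475·4. Any m with gcd(m, 1900) = 475 is a multiple of 475, say 475s, with s coprime to 4.
Need s > 12825/475, so s ≥ 28. First s ≥ 28 with gcd(s, 4) = 1 is s = 29. Thus m = 475·29 = 13775.

13775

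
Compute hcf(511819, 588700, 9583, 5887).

gcd(511819, 588700): 588700 = 1·511819 + 76881; 511819 = 6·76881 + 50533; 76881 = 1·50533 + 26348; 50533 = 1·26348 + 24185; 26348 = 1·24185 + 2163; 24185 = 11·2163 + 392; 2163 = 5·392 + 203; 392 = 1·203 + 189; 203 = 1·189 + 14; 189 = 13·14 + 7; 14 = 2·7 + 0 → 7
gcd(7, 9583): 9583 = 1369·7 + 0 → 7
gcd(7, 5887): 5887 = 841·7 + 0 → 7

7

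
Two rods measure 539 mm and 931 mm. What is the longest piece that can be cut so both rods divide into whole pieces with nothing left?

Euclid: 931 = 1·539 + 392; 539 = 1·392 + 147; 392 = 2·147 + 98; 147 = 1·98 + 49; 98 = 2·49 + 0. Last nonzero remainder: 49.

49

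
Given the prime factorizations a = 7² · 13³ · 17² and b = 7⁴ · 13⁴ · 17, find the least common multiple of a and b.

max exponent per prime: 7⁴ · 13⁴ · 17² = 19818163729

19818163729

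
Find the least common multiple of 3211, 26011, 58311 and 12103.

lcm(3211, 26011) = 3211·26011/gcd = 83521321/19 = 4395859
lcm(4395859, 58311) = 4395859·58311/gcd = 256326934149/19 = 13490891271
lcm(13490891271, 12103) = 13490891271·12103/gcd = 163280257052913/247 = 661053672279

661053672279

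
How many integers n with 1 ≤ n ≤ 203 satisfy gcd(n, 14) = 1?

Prime factors of 14: 2, 7. Count integers ≤ 203 divisible by none of them.
By inclusion–exclusion: 203 − ⌊203/2⌋ − ⌊203/7⌋ + ⌊203/14⌋ = 87.

87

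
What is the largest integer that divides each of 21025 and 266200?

21025 = 5² · 29²
266200 = 2³ · 5² · 11³
Common: 5² = 25

25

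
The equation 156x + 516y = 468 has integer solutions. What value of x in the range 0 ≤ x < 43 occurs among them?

Euclid: 516 = 3·156 + 48; 156 = 3·48 + 12; 48 = 4·12 + 0 → gcd = 12; 468 = 12·39.
Back-substitution yields 156·(10) + 516·(-3) = 12, so one solution is x = 10·39 = 390, y = -3·39 = -117.
Solutions in x differ by 516/12 = 43; the one in [0, 43) is 390 mod 43 = 3.

3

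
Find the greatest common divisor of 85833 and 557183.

85833 = 3³ · 11 · 17²
557183 = 11 · 37³
Common: 11 = 11

11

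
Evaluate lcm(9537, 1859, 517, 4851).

11135601477

lcm(9537, 1859) = 9537·1859/gcd = 17729283/11 = 1611753
lcm(1611753, 517) = 1611753·517/gcd = 833276301/11 = 75752391
lcm(75752391, 4851) = 75752391·4851/gcd = 367474848741/33 = 11135601477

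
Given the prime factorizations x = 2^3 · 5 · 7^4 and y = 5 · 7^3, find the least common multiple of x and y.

96040

max exponent per prime: 2^3 · 5 · 7^4 = 96040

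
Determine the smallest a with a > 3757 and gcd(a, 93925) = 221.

Multiples of 221 above 3757: 221·18, 221·19, … . Need the cofactor coprime to 93925/221 = 425.
Checking s = 18, 19, … the first with gcd(s, 425) = 1 is s = 18, giving 3978.

3978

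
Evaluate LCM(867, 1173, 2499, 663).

12702417

867 = 3 · 17²; 1173 = 3 · 17 · 23; 2499 = 3 · 7² · 17; 663 = 3 · 13 · 17
lcm takes max exponent of each prime: 3 · 7² · 13 · 17² · 23 = 12702417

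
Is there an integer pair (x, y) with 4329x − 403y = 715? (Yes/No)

Yes

By Bézout, 4329x − 403y = 715 has integer solutions iff gcd(4329, 403) | 715.
Euclid: 4329 = 10·403 + 299; 403 = 1·299 + 104; 299 = 2·104 + 91; 104 = 1·91 + 13; 91 = 7·13 + 0. gcd = 13; 715 mod 13 = 0. Yes.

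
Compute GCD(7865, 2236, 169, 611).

13

gcd(7865, 2236): 7865 = 3·2236 + 1157; 2236 = 1·1157 + 1079; 1157 = 1·1079 + 78; 1079 = 13·78 + 65; 78 = 1·65 + 13; 65 = 5·13 + 0 → 13
gcd(13, 169): 169 = 13·13 + 0 → 13
gcd(13, 611): 611 = 47·13 + 0 → 13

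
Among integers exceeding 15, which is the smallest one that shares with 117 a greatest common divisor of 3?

117 = 3·39. Any x with gcd(x, 117) = 3 is a multiple of 3, say 3s, with s coprime to 39.
Need s > 15/3, so s ≥ 6. First s ≥ 6 with gcd(s, 39) = 1 is s = 7. Thus x = 3·7 = 21.

21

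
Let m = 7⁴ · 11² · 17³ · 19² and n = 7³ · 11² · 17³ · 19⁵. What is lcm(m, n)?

max exponent per prime: 7⁴ · 11² · 17³ · 19⁵ = 3534209575985627

3534209575985627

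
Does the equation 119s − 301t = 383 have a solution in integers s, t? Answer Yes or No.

No

gcd(119, 301): 301 = 2·119 + 63; 119 = 1·63 + 56; 63 = 1·56 + 7; 56 = 8·7 + 0 → 7
7 does not divide 383, so a solution does not exist.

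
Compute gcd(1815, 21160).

1815 = 3 · 5 · 11²
21160 = 2³ · 5 · 23²
Common: 5 = 5

5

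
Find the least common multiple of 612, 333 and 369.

612 = 2² · 3² · 17; 333 = 3² · 37; 369 = 3² · 41
lcm takes max exponent of each prime: 2² · 3² · 17 · 37 · 41 = 928404

928404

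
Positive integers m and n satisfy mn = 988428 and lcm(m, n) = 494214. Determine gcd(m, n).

2

gcd·lcm = product, so gcd = 988428/494214 = 2.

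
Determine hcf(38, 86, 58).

2

gcd(38, 86): 86 = 2·38 + 10; 38 = 3·10 + 8; 10 = 1·8 + 2; 8 = 4·2 + 0 → 2
gcd(2, 58): 58 = 29·2 + 0 → 2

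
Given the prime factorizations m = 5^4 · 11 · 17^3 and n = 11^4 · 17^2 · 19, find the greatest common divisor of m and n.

3179

min exponent per shared prime: 11 · 17^2 = 3179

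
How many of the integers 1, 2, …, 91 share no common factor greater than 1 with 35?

35 = 5·7. Inclusion–exclusion on these primes:
91 − ⌊91/5⌋ − ⌊91/7⌋ + ⌊91/35⌋ = 62

62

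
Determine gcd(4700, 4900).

Euclid: 4900 = 1·4700 + 200; 4700 = 23·200 + 100; 200 = 2·100 + 0. Last nonzero remainder: 100.

100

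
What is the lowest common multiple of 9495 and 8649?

9124695

gcd first: 9495 = 1·8649 + 846; 8649 = 10·846 + 189; 846 = 4·189 + 90; 189 = 2·90 + 9; 90 = 10·9 + 0 → gcd = 9
lcm = 9495·8649/gcd = 82122255/9 = 9124695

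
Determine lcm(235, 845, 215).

1707745

235 = 5 · 47; 845 = 5 · 13²; 215 = 5 · 43
lcm takes max exponent of each prime: 5 · 13² · 43 · 47 = 1707745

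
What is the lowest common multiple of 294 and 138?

6762

gcd first: 294 = 2·138 + 18; 138 = 7·18 + 12; 18 = 1·12 + 6; 12 = 2·6 + 0 → gcd = 6
lcm = 294·138/gcd = 40572/6 = 6762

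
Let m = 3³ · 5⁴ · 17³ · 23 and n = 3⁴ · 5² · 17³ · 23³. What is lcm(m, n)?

3026183844375

max exponent per prime: 3⁴ · 5⁴ · 17³ · 23³ = 3026183844375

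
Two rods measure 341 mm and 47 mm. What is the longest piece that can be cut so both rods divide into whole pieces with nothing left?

1

Euclid: 341 = 7·47 + 12; 47 = 3·12 + 11; 12 = 1·11 + 1; 11 = 11·1 + 0. Last nonzero remainder: 1.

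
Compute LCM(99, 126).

1386

99 = 3² · 11; 126 = 2 · 3² · 7
max exponents: 2 · 3² · 7 · 11 = 1386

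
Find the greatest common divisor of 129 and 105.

3

129 = 3 · 43
105 = 3 · 5 · 7
Common: 3 = 3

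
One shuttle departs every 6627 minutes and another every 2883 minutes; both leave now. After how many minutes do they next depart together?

6627 = 3 · 47²; 2883 = 3 · 31²
max exponents: 3 · 31² · 47² = 6368547

6368547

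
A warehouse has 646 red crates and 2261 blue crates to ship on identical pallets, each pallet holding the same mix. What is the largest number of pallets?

323

646 = 2 · 17 · 19
2261 = 7 · 17 · 19
Common: 17 · 19 = 323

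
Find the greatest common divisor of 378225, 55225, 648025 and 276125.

25

378225 = 3² · 5² · 41²; 55225 = 5² · 47²; 648025 = 5² · 7² · 23²; 276125 = 5³ · 47²
gcd takes min exponent of each prime: 5² = 25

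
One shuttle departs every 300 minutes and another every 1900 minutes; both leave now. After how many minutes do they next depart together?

5700

gcd first: 1900 = 6·300 + 100; 300 = 3·100 + 0 → gcd = 100
lcm = 300·1900/gcd = 570000/100 = 5700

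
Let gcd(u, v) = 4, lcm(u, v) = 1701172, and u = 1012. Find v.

Using uv = gcd(u,v)·lcm(u,v) = 4·1701172 = 6804688, we get v = 6804688/1012 = 6724.

6724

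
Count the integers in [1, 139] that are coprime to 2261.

2261 = 7·17·19. Inclusion–exclusion on these primes:
139 − ⌊139/7⌋ − ⌊139/17⌋ − ⌊139/19⌋ + ⌊139/119⌋ + ⌊139/133⌋ + ⌊139/323⌋ − ⌊139/2261⌋ = 107

107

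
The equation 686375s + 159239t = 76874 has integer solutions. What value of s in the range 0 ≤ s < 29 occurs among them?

Reduce mod 159239: 686375s ≡ 76874 (mod 159239). With g = gcd(686375, 159239) = 5491 dividing 76874, divide through: 125s ≡ 14 (mod 29).
Since gcd(125, 29) = 1, s ≡ 14·(125)⁻¹ ≡ 8 (mod 29). Smallest non-negative: 8.

8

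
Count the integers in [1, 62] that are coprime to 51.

40

Prime factors of 51: 3, 17. Count integers ≤ 62 divisible by none of them.
By inclusion–exclusion: 62 − ⌊62/3⌋ − ⌊62/17⌋ + ⌊62/51⌋ = 40.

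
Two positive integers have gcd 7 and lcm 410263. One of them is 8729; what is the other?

a·b = gcd·lcm = 7·410263 = 2871841, so b = 2871841/8729 = 329.

329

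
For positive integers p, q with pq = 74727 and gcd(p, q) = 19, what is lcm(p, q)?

3933

gcd·lcm = product, so lcm = 74727/19 = 3933.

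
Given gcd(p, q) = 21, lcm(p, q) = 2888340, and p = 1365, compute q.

44436

Using pq = gcd(p,q)·lcm(p,q) = 21·2888340 = 60655140, we get q = 60655140/1365 = 44436.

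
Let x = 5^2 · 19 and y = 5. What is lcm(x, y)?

475

max exponent per prime: 5^2 · 19 = 475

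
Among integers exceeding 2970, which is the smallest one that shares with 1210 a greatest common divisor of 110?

Multiples of 110 above 2970: 110·28, 110·29, … . Need the cofactor coprime to 1210/110 = 11.
Checking s = 28, 29, … the first with gcd(s, 11) = 1 is s = 28, giving 3080.

3080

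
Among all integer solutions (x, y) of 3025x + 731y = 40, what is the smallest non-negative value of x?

gcd(3025, 731) = 1 (Euclid: 3025 = 4·731 + 101; 731 = 7·101 + 24; 101 = 4·24 + 5; 24 = 4·5 + 4; 5 = 1·4 + 1; 4 = 4·1 + 0), and 1 | 40.
Extended Euclid: 3025·(152) + 731·(-629) = 1. Scale by 40: x₀ = 6080.
General solution x = x₀ + 731t; reducing mod 731 gives x = 232 (and y = -960).

232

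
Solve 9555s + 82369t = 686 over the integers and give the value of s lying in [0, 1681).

Euclid: 82369 = 8·9555 + 5929; 9555 = 1·5929 + 3626; 5929 = 1·3626 + 2303; 3626 = 1·2303 + 1323; 2303 = 1·1323 + 980; 1323 = 1·980 + 343; 980 = 2·343 + 294; 343 = 1·294 + 49; 294 = 6·49 + 0 → gcd = 49; 686 = 49·14.
Back-substitution yields 9555·(250) + 82369·(-29) = 49, so one solution is s = 250·14 = 3500, t = -29·14 = -406.
Solutions in s differ by 82369/49 = 1681; the one in [0, 1681) is 3500 mod 1681 = 138.

138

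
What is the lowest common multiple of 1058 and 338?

178802

1058 = 2 · 23²; 338 = 2 · 13²
max exponents: 2 · 13² · 23² = 178802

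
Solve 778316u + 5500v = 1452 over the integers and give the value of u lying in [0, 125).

Reduce mod 5500: 778316u ≡ 1452 (mod 5500). With g = gcd(778316, 5500) = 44 dividing 1452, divide through: 17689u ≡ 33 (mod 125).
Since gcd(17689, 125) = 1, u ≡ 33·(17689)⁻¹ ≡ 22 (mod 125). Smallest non-negative: 22.

22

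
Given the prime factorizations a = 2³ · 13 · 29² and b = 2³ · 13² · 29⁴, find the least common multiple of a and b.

956243912

max exponent per prime: 2³ · 13² · 29⁴ = 956243912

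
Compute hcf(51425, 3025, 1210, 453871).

gcd(51425, 3025): 51425 = 17·3025 + 0 → 3025
gcd(3025, 1210): 3025 = 2·1210 + 605; 1210 = 2·605 + 0 → 605
gcd(605, 453871): 453871 = 750·605 + 121; 605 = 5·121 + 0 → 121

121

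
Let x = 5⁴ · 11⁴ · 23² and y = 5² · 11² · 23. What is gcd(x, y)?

69575

min exponent per shared prime: 5² · 11² · 23 = 69575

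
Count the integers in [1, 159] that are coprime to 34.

75

34 = 2·17. Inclusion–exclusion on these primes:
159 − ⌊159/2⌋ − ⌊159/17⌋ + ⌊159/34⌋ = 75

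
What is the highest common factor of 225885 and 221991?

33

225885 = 3 · 5 · 11 · 37²
221991 = 3 · 7 · 11 · 31²
Common: 3 · 11 = 33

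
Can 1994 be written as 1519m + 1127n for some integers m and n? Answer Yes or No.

By Bézout, 1519m + 1127n = 1994 has integer solutions iff gcd(1519, 1127) | 1994.
Euclid: 1519 = 1·1127 + 392; 1127 = 2·392 + 343; 392 = 1·343 + 49; 343 = 7·49 + 0. gcd = 49; 1994 mod 49 = 34. No.

No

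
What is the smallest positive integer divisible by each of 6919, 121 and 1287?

8904753

6919 = 11 · 17 · 37; 121 = 11²; 1287 = 3² · 11 · 13
lcm takes max exponent of each prime: 3² · 11² · 13 · 17 · 37 = 8904753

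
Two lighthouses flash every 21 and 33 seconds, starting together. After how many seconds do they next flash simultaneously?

gcd first: 33 = 1·21 + 12; 21 = 1·12 + 9; 12 = 1·9 + 3; 9 = 3·3 + 0 → gcd = 3
lcm = 21·33/gcd = 693/3 = 231

231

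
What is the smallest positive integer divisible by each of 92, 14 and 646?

92 = 2² · 23; 14 = 2 · 7; 646 = 2 · 17 · 19
lcm takes max exponent of each prime: 2² · 7 · 17 · 19 · 23 = 208012

208012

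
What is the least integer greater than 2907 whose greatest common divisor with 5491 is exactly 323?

gcd(t, 5491) = 323 forces 323 | t; write t = 323s. Then gcd(323s, 323·17) = 323·gcd(s, 17), so need gcd(s, 17) = 1.
323s > 2907 gives s ≥ 10. The least s ≥ 10 coprime to 17 is 10, so t = 323·10 = 3230.

3230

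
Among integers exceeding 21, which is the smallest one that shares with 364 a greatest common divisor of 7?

Multiples of 7 above 21: 7·4, 7·5, … . Need the cofactor coprime to 364/7 = 52.
Checking s = 4, 5, … the first with gcd(s, 52) = 1 is s = 5, giving 35.

35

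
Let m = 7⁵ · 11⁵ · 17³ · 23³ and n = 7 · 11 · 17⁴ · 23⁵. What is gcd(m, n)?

4602788267

min exponent per shared prime: 7 · 11 · 17³ · 23³ = 4602788267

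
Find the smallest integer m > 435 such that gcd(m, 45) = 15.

465

45 = 15·3. Any m with gcd(m, 45) = 15 is a multiple of 15, say 15s, with s coprime to 3.
Need s > 435/15, so s ≥ 30. First s ≥ 30 with gcd(s, 3) = 1 is s = 31. Thus m = 15·31 = 465.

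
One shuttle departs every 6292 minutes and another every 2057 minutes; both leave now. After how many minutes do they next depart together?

106964

gcd first: 6292 = 3·2057 + 121; 2057 = 17·121 + 0 → gcd = 121
lcm = 6292·2057/gcd = 12942644/121 = 106964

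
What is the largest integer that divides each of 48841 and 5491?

289

Euclid: 48841 = 8·5491 + 4913; 5491 = 1·4913 + 578; 4913 = 8·578 + 289; 578 = 2·289 + 0. Last nonzero remainder: 289.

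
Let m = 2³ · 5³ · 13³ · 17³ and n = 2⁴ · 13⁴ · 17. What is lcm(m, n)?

280640386000

max exponent per prime: 2⁴ · 5³ · 13⁴ · 17³ = 280640386000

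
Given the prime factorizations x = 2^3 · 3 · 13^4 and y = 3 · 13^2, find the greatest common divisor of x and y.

min exponent per shared prime: 3 · 13^2 = 507

507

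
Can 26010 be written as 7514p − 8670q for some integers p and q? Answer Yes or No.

gcd(7514, 8670): 8670 = 1·7514 + 1156; 7514 = 6·1156 + 578; 1156 = 2·578 + 0 → 578
578 divides 26010, so a solution exists.

Yes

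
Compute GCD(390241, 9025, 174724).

gcd(390241, 9025): 390241 = 43·9025 + 2166; 9025 = 4·2166 + 361; 2166 = 6·361 + 0 → 361
gcd(361, 174724): 174724 = 484·361 + 0 → 361

361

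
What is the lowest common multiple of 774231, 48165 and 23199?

774231 = 3 · 17² · 19 · 47; 48165 = 3 · 5 · 13² · 19; 23199 = 3 · 11 · 19 · 37
lcm takes max exponent of each prime: 3 · 5 · 11 · 13² · 17² · 19 · 37 · 47 = 266269654365

266269654365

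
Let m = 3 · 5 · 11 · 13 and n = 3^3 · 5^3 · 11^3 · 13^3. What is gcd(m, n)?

min exponent per shared prime: 3 · 5 · 11 · 13 = 2145

2145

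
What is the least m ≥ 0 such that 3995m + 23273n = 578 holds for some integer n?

606

gcd(3995, 23273) = 17 (Euclid: 23273 = 5·3995 + 3298; 3995 = 1·3298 + 697; 3298 = 4·697 + 510; 697 = 1·510 + 187; 510 = 2·187 + 136; 187 = 1·136 + 51; 136 = 2·51 + 34; 51 = 1·34 + 17; 34 = 2·17 + 0), and 17 | 578.
Extended Euclid: 3995·(501) + 23273·(-86) = 17. Scale by 34: m₀ = 17034.
General solution m = m₀ + 1369t; reducing mod 1369 gives m = 606 (and n = -104).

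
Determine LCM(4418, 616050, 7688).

4418 = 2 · 47²; 616050 = 2 · 3² · 5² · 37²; 7688 = 2³ · 31²
lcm takes max exponent of each prime: 2³ · 3² · 5² · 31² · 37² · 47² = 5231124505800

5231124505800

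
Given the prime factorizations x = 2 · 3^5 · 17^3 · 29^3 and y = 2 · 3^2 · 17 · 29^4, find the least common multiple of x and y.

max exponent per prime: 2 · 3^5 · 17^3 · 29^4 = 1688787574758

1688787574758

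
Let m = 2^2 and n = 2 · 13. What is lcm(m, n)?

max exponent per prime: 2^2 · 13 = 52

52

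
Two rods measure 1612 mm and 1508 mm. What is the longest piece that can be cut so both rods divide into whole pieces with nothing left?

52

Euclid: 1612 = 1·1508 + 104; 1508 = 14·104 + 52; 104 = 2·52 + 0. Last nonzero remainder: 52.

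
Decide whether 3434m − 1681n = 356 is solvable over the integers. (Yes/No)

Yes

gcd(3434, 1681): 3434 = 2·1681 + 72; 1681 = 23·72 + 25; 72 = 2·25 + 22; 25 = 1·22 + 3; 22 = 7·3 + 1; 3 = 3·1 + 0 → 1
1 divides 356, so a solution exists.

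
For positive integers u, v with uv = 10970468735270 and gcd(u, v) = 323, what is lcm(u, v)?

gcd·lcm = product, so lcm = 10970468735270/323 = 33964299490.

33964299490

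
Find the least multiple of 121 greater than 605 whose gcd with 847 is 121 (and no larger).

726

Multiples of 121 above 605: 121·6, 121·7, … . Need the cofactor coprime to 847/121 = 7.
Checking s = 6, 7, … the first with gcd(s, 7) = 1 is s = 6, giving 726.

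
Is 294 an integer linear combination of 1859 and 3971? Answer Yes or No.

No

By Bézout, 1859s − 3971t = 294 has integer solutions iff gcd(1859, 3971) | 294.
Euclid: 3971 = 2·1859 + 253; 1859 = 7·253 + 88; 253 = 2·88 + 77; 88 = 1·77 + 11; 77 = 7·11 + 0. gcd = 11; 294 mod 11 = 8. No.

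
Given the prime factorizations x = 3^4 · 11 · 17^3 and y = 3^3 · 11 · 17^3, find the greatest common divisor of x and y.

min exponent per shared prime: 3^3 · 11 · 17^3 = 1459161

1459161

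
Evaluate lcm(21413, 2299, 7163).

21413 = 7² · 19 · 23; 2299 = 11² · 19; 7163 = 13 · 19 · 29
lcm takes max exponent of each prime: 7² · 11² · 13 · 19 · 23 · 29 = 976796821

976796821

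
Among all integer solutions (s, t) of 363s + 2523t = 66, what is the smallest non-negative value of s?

Reduce mod 2523: 363s ≡ 66 (mod 2523). With g = gcd(363, 2523) = 3 dividing 66, divide through: 121s ≡ 22 (mod 841).
Since gcd(121, 841) = 1, s ≡ 22·(121)⁻¹ ≡ 306 (mod 841). Smallest non-negative: 306.

306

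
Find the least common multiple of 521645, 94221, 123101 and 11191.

46426926645

521645 = 5 · 17² · 19²; 94221 = 3² · 19² · 29; 123101 = 11 · 19² · 31; 11191 = 19² · 31
lcm takes max exponent of each prime: 3² · 5 · 11 · 17² · 19² · 29 · 31 = 46426926645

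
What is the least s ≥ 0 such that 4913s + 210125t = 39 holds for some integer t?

7228

Euclid: 210125 = 42·4913 + 3779; 4913 = 1·3779 + 1134; 3779 = 3·1134 + 377; 1134 = 3·377 + 3; 377 = 125·3 + 2; 3 = 1·2 + 1; 2 = 2·1 + 0 → gcd = 1; 39 = 1·39.
Back-substitution yields 4913·(70227) + 210125·(-1642) = 1, so one solution is s = 70227·39 = 2738853, t = -1642·39 = -64038.
Solutions in s differ by 210125/1 = 210125; the one in [0, 210125) is 2738853 mod 210125 = 7228.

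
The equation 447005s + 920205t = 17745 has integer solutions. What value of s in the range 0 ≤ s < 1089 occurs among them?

912

Reduce mod 920205: 447005s ≡ 17745 (mod 920205). With g = gcd(447005, 920205) = 845 dividing 17745, divide through: 529s ≡ 21 (mod 1089).
Since gcd(529, 1089) = 1, s ≡ 21·(529)⁻¹ ≡ 912 (mod 1089). Smallest non-negative: 912.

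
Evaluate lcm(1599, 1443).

59163

1599 = 3 · 13 · 41; 1443 = 3 · 13 · 37
max exponents: 3 · 13 · 37 · 41 = 59163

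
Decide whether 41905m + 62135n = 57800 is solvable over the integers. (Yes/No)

gcd(41905, 62135): 62135 = 1·41905 + 20230; 41905 = 2·20230 + 1445; 20230 = 14·1445 + 0 → 1445
1445 divides 57800, so a solution exists.

Yes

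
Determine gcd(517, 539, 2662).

11

gcd(517, 539): 539 = 1·517 + 22; 517 = 23·22 + 11; 22 = 2·11 + 0 → 11
gcd(11, 2662): 2662 = 242·11 + 0 → 11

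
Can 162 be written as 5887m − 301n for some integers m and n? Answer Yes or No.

By Bézout, 5887m − 301n = 162 has integer solutions iff gcd(5887, 301) | 162.
Euclid: 5887 = 19·301 + 168; 301 = 1·168 + 133; 168 = 1·133 + 35; 133 = 3·35 + 28; 35 = 1·28 + 7; 28 = 4·7 + 0. gcd = 7; 162 mod 7 = 1. No.

No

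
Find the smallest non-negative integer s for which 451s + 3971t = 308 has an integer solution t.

212

Reduce mod 3971: 451s ≡ 308 (mod 3971). With g = gcd(451, 3971) = 11 dividing 308, divide through: 41s ≡ 28 (mod 361).
Since gcd(41, 361) = 1, s ≡ 28·(41)⁻¹ ≡ 212 (mod 361). Smallest non-negative: 212.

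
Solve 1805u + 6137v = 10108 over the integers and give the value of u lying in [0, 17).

9

Euclid: 6137 = 3·1805 + 722; 1805 = 2·722 + 361; 722 = 2·361 + 0 → gcd = 361; 10108 = 361·28.
Back-substitution yields 1805·(7) + 6137·(-2) = 361, so one solution is u = 7·28 = 196, v = -2·28 = -56.
Solutions in u differ by 6137/361 = 17; the one in [0, 17) is 196 mod 17 = 9.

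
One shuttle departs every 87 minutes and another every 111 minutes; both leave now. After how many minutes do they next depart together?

gcd first: 111 = 1·87 + 24; 87 = 3·24 + 15; 24 = 1·15 + 9; 15 = 1·9 + 6; 9 = 1·6 + 3; 6 = 2·3 + 0 → gcd = 3
lcm = 87·111/gcd = 9657/3 = 3219

3219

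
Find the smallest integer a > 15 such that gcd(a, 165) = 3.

Multiples of 3 above 15: 3·6, 3·7, … . Need the cofactor coprime to 165/3 = 55.
Checking s = 6, 7, … the first with gcd(s, 55) = 1 is s = 6, giving 18.

18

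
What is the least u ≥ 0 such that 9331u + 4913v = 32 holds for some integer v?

4506

Euclid: 9331 = 1·4913 + 4418; 4913 = 1·4418 + 495; 4418 = 8·495 + 458; 495 = 1·458 + 37; 458 = 12·37 + 14; 37 = 2·14 + 9; 14 = 1·9 + 5; 9 = 1·5 + 4; 5 = 1·4 + 1; 4 = 4·1 + 0 → gcd = 1; 32 = 1·32.
Back-substitution yields 9331·(1062) + 4913·(-2017) = 1, so one solution is u = 1062·32 = 33984, v = -2017·32 = -64544.
Solutions in u differ by 4913/1 = 4913; the one in [0, 4913) is 33984 mod 4913 = 4506.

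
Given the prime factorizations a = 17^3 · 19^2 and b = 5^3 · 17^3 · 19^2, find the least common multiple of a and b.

max exponent per prime: 5^3 · 17^3 · 19^2 = 221699125

221699125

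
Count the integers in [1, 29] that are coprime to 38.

14

Prime factors of 38: 2, 19. Count integers ≤ 29 divisible by none of them.
By inclusion–exclusion: 29 − ⌊29/2⌋ − ⌊29/19⌋ + ⌊29/38⌋ = 14.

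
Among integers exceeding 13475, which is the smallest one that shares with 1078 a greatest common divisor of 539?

14553

gcd(k, 1078) = 539 forces 539 | k; write k = 539s. Then gcd(539s, 539·2) = 539·gcd(s, 2), so need gcd(s, 2) = 1.
539s > 13475 gives s ≥ 26. The least s ≥ 26 coprime to 2 is 27, so k = 539·27 = 14553.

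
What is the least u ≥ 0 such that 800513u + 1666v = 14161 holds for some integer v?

1

Reduce mod 1666: 800513u ≡ 14161 (mod 1666). With g = gcd(800513, 1666) = 833 dividing 14161, divide through: 961u ≡ 17 (mod 2).
Since gcd(961, 2) = 1, u ≡ 17·(961)⁻¹ ≡ 1 (mod 2). Smallest non-negative: 1.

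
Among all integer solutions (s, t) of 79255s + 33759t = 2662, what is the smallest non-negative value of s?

52

Euclid: 79255 = 2·33759 + 11737; 33759 = 2·11737 + 10285; 11737 = 1·10285 + 1452; 10285 = 7·1452 + 121; 1452 = 12·121 + 0 → gcd = 121; 2662 = 121·22.
Back-substitution yields 79255·(-23) + 33759·(54) = 121, so one solution is s = -23·22 = -506, t = 54·22 = 1188.
Solutions in s differ by 33759/121 = 279; the one in [0, 279) is -506 mod 279 = 52.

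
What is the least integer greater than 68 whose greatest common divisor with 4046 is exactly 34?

102

gcd(t, 4046) = 34 forces 34 | t; write t = 34s. Then gcd(34s, 34·119) = 34·gcd(s, 119), so need gcd(s, 119) = 1.
34s > 68 gives s ≥ 3. The least s ≥ 3 coprime to 119 is 3, so t = 34·3 = 102.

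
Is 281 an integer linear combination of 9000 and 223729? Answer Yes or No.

Yes

By Bézout, 9000p + 223729q = 281 has integer solutions iff gcd(9000, 223729) | 281.
Euclid: 223729 = 24·9000 + 7729; 9000 = 1·7729 + 1271; 7729 = 6·1271 + 103; 1271 = 12·103 + 35; 103 = 2·35 + 33; 35 = 1·33 + 2; 33 = 16·2 + 1; 2 = 2·1 + 0. gcd = 1; 281 mod 1 = 0. Yes.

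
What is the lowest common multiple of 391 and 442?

10166

391 = 17 · 23; 442 = 2 · 13 · 17
max exponents: 2 · 13 · 17 · 23 = 10166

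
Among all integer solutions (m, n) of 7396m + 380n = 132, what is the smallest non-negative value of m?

72

Reduce mod 380: 7396m ≡ 132 (mod 380). With g = gcd(7396, 380) = 4 dividing 132, divide through: 1849m ≡ 33 (mod 95).
Since gcd(1849, 95) = 1, m ≡ 33·(1849)⁻¹ ≡ 72 (mod 95). Smallest non-negative: 72.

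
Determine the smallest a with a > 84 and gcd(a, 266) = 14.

98

266 = 14·19. Any a with gcd(a, 266) = 14 is a multiple of 14, say 14s, with s coprime to 19.
Need s > 84/14, so s ≥ 7. First s ≥ 7 with gcd(s, 19) = 1 is s = 7. Thus a = 14·7 = 98.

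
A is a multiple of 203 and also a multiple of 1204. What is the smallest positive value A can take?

gcd first: 1204 = 5·203 + 189; 203 = 1·189 + 14; 189 = 13·14 + 7; 14 = 2·7 + 0 → gcd = 7
lcm = 203·1204/gcd = 244412/7 = 34916

34916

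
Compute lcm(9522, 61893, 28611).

393515694

9522 = 2 · 3² · 23²; 61893 = 3² · 13 · 23²; 28611 = 3² · 11 · 17²
lcm takes max exponent of each prime: 2 · 3² · 11 · 13 · 17² · 23² = 393515694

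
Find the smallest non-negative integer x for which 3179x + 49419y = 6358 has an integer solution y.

2

gcd(3179, 49419) = 289 (Euclid: 49419 = 15·3179 + 1734; 3179 = 1·1734 + 1445; 1734 = 1·1445 + 289; 1445 = 5·289 + 0), and 289 | 6358.
Extended Euclid: 3179·(-31) + 49419·(2) = 289. Scale by 22: x₀ = -682.
General solution x = x₀ + 171t; reducing mod 171 gives x = 2 (and y = 0).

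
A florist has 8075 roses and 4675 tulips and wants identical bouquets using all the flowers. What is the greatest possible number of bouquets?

425

Euclid: 8075 = 1·4675 + 3400; 4675 = 1·3400 + 1275; 3400 = 2·1275 + 850; 1275 = 1·850 + 425; 850 = 2·425 + 0. Last nonzero remainder: 425.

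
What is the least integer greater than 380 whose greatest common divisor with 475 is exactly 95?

570

Multiples of 95 above 380: 95·5, 95·6, … . Need the cofactor coprime to 475/95 = 5.
Checking s = 5, 6, … the first with gcd(s, 5) = 1 is s = 6, giving 570.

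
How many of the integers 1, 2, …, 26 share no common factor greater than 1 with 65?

19

Prime factors of 65: 5, 13. Count integers ≤ 26 divisible by none of them.
By inclusion–exclusion: 26 − ⌊26/5⌋ − ⌊26/13⌋ + ⌊26/65⌋ = 19.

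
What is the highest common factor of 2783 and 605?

121

2783 = 11² · 23
605 = 5 · 11²
Common: 11² = 121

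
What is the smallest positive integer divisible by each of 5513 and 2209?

gcd first: 5513 = 2·2209 + 1095; 2209 = 2·1095 + 19; 1095 = 57·19 + 12; 19 = 1·12 + 7; 12 = 1·7 + 5; 7 = 1·5 + 2; 5 = 2·2 + 1; 2 = 2·1 + 0 → gcd = 1
lcm = 5513·2209/gcd = 12178217/1 = 12178217

12178217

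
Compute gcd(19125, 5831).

Euclid: 19125 = 3·5831 + 1632; 5831 = 3·1632 + 935; 1632 = 1·935 + 697; 935 = 1·697 + 238; 697 = 2·238 + 221; 238 = 1·221 + 17; 221 = 13·17 + 0. Last nonzero remainder: 17.

17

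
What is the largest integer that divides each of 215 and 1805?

5

215 = 5 · 43
1805 = 5 · 19²
Common: 5 = 5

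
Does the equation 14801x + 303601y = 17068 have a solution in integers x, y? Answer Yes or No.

No

gcd(14801, 303601): 303601 = 20·14801 + 7581; 14801 = 1·7581 + 7220; 7581 = 1·7220 + 361; 7220 = 20·361 + 0 → 361
361 does not divide 17068, so a solution does not exist.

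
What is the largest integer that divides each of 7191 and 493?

Euclid: 7191 = 14·493 + 289; 493 = 1·289 + 204; 289 = 1·204 + 85; 204 = 2·85 + 34; 85 = 2·34 + 17; 34 = 2·17 + 0. Last nonzero remainder: 17.

17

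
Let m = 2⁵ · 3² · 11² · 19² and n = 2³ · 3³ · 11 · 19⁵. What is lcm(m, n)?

max exponent per prime: 2⁵ · 3³ · 11² · 19⁵ = 258861293856

258861293856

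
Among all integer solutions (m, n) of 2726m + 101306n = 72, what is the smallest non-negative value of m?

49278

Reduce mod 101306: 2726m ≡ 72 (mod 101306). With g = gcd(2726, 101306) = 2 dividing 72, divide through: 1363m ≡ 36 (mod 50653).
Since gcd(1363, 50653) = 1, m ≡ 36·(1363)⁻¹ ≡ 49278 (mod 50653). Smallest non-negative: 49278.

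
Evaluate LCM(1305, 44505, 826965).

lcm(1305, 44505) = 1305·44505/gcd = 58079025/45 = 1290645
lcm(1290645, 826965) = 1290645·826965/gcd = 1067318242425/1035 = 1031225355

1031225355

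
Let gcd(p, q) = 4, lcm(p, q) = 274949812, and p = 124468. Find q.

Using pq = gcd(p,q)·lcm(p,q) = 4·274949812 = 1099799248, we get q = 1099799248/124468 = 8836.

8836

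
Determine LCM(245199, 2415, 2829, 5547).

14963574247755

lcm(245199, 2415) = 245199·2415/gcd = 592155585/3 = 197385195
lcm(197385195, 2829) = 197385195·2829/gcd = 558402716655/69 = 8092792995
lcm(8092792995, 5547) = 8092792995·5547/gcd = 44890722743265/3 = 14963574247755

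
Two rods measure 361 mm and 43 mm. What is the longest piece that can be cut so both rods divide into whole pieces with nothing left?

1

361 = 19²
43 = 43
Common: 1 = 1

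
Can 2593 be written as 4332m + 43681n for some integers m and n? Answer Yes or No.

gcd(4332, 43681): 43681 = 10·4332 + 361; 4332 = 12·361 + 0 → 361
361 does not divide 2593, so a solution does not exist.

No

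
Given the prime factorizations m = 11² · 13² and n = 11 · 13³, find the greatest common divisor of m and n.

1859

min exponent per shared prime: 11 · 13² = 1859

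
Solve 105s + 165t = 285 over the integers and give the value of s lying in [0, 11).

9

gcd(105, 165) = 15 (Euclid: 165 = 1·105 + 60; 105 = 1·60 + 45; 60 = 1·45 + 15; 45 = 3·15 + 0), and 15 | 285.
Extended Euclid: 105·(-3) + 165·(2) = 15. Scale by 19: s₀ = -57.
General solution s = s₀ + 11k; reducing mod 11 gives s = 9 (and t = -4).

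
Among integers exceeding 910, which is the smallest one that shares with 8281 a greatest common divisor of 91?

1001

8281 = 91·91. Any a with gcd(a, 8281) = 91 is a multiple of 91, say 91s, with s coprime to 91.
Need s > 910/91, so s ≥ 11. First s ≥ 11 with gcd(s, 91) = 1 is s = 11. Thus a = 91·11 = 1001.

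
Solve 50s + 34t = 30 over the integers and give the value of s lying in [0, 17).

4

gcd(50, 34) = 2 (Euclid: 50 = 1·34 + 16; 34 = 2·16 + 2; 16 = 8·2 + 0), and 2 | 30.
Extended Euclid: 50·(-2) + 34·(3) = 2. Scale by 15: s₀ = -30.
General solution s = s₀ + 17k; reducing mod 17 gives s = 4 (and t = -5).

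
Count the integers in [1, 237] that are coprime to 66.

72

Prime factors of 66: 2, 3, 11. Count integers ≤ 237 divisible by none of them.
By inclusion–exclusion: 237 − ⌊237/2⌋ − ⌊237/3⌋ − ⌊237/11⌋ + ⌊237/6⌋ + ⌊237/22⌋ + ⌊237/33⌋ − ⌊237/66⌋ = 72.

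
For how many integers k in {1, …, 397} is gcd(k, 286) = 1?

167

Prime factors of 286: 2, 11, 13. Count integers ≤ 397 divisible by none of them.
By inclusion–exclusion: 397 − ⌊397/2⌋ − ⌊397/11⌋ − ⌊397/13⌋ + ⌊397/22⌋ + ⌊397/26⌋ + ⌊397/143⌋ − ⌊397/286⌋ = 167.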